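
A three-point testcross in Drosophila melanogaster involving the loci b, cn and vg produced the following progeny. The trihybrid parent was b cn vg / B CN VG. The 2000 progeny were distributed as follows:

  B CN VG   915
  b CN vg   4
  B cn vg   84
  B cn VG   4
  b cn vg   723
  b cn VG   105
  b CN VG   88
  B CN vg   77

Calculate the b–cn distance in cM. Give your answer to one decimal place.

9.0 cM

The two rarest classes, b CN vg and B cn VG, are the double crossovers. Comparing them with the parentals, only the cn allele has switched, so cn is the middle locus and the order is b – cn – vg.
Crossovers in the b–cn interval produce the single-crossover classes B cn vg and b CN VG (84 + 88 = 172) plus the double crossovers (8).
RF(b–cn) = (172 + 8) / 2000 = 180/2000 = 0.0900 → 9.0 cM.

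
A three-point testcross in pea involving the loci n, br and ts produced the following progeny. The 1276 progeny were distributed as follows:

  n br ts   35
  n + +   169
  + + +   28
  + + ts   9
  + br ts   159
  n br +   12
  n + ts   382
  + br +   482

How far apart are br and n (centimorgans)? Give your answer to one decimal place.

6.6 centimorgans

The two most frequent reciprocal classes, + br + and n + ts, are the parental types, so the F1 was + br + / n + ts.
The two rarest classes, n br + and + + ts, are the double crossovers. Comparing them with the parentals, only the n allele has switched, so n is the middle locus and the order is ts – n – br.
Crossovers in the n–br interval produce the single-crossover classes + + + and n br ts (28 + 35 = 63) plus the double crossovers (21).
RF(n–br) = (63 + 21) / 1276 = 84/1276 = 0.0658 → 6.6 centimorgans.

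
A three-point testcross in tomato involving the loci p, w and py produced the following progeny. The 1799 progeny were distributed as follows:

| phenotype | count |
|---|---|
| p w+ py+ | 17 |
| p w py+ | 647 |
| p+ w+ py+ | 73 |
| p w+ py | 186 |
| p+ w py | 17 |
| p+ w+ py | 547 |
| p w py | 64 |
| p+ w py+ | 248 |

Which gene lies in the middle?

The two most frequent reciprocal classes, p+ w+ py and p w py+, are the parental types, so the F1 was p+ w+ py / p w py+.
The two rarest classes, p+ w py and p w+ py+, are the double crossovers. Comparing them with the parentals, only the w allele has switched, so w is the middle locus and the order is py – w – p.

w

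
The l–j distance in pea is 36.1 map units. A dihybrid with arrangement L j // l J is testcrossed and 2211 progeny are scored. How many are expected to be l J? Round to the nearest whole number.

A map distance of 36.1 map units corresponds to a recombination frequency of 0.361.
The F1 is L j / l J, so l J is a parental gamete class with expected frequency (1 − r)/2 = 0.639/2 = 0.3195.
Expected number = 0.3195 × 2211 = 706.41 ≈ 706.

706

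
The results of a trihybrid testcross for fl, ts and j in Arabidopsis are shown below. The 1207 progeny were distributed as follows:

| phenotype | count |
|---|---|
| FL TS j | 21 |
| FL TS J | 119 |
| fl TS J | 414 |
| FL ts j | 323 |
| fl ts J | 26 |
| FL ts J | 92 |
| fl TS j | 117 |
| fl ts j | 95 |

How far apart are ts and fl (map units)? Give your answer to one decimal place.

The two most frequent reciprocal classes, FL ts j and fl TS J, are the parental types, so the F1 was FL ts j / fl TS J.
The two rarest classes, FL TS j and fl ts J, are the double crossovers. Comparing them with the parentals, only the ts allele has switched, so ts is the middle locus and the order is j – ts – fl.
Crossovers in the ts–fl interval produce the single-crossover classes fl ts j and FL TS J (95 + 119 = 214) plus the double crossovers (47).
RF(ts–fl) = (214 + 47) / 1207 = 261/1207 = 0.2162 → 21.6 map units.

21.6 map units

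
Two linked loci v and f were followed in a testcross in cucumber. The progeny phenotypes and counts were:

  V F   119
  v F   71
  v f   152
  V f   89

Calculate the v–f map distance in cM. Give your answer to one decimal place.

The two most frequent classes, V F (119) and v f (152), are the parental types, so the F1 was V F / v f.
The recombinant classes are V f and v F: 89 + 71 = 160.
Recombination frequency = 160/431 = 0.3712 ≈ 37.1%, i.e. 37.1 cM.

37.1 cM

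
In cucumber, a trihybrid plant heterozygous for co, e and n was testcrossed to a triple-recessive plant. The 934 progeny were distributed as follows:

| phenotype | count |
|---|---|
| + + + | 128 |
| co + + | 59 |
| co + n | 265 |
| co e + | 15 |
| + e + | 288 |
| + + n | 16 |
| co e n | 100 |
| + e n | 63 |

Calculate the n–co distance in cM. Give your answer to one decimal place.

16.4 cM

The two most frequent reciprocal classes, co + n and + e +, are the parental types, so the F1 was co + n / + e +.
The two rarest classes, + + n and co e +, are the double crossovers. Comparing them with the parentals, only the co allele has switched, so co is the middle locus and the order is e – co – n.
Crossovers in the co–n interval produce the single-crossover classes co + + and + e n (59 + 63 = 122) plus the double crossovers (31).
RF(co–n) = (122 + 31) / 934 = 153/934 = 0.1638 → 16.4 cM.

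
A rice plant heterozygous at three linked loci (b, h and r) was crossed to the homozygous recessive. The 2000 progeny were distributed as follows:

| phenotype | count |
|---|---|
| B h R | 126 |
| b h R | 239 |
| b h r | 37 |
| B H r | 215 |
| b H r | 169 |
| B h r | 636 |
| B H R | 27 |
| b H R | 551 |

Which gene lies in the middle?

The two most frequent reciprocal classes, B h r and b H R, are the parental types, so the F1 was B h r / b H R.
The two rarest classes, b h r and B H R, are the double crossovers. Comparing them with the parentals, only the b allele has switched, so b is the middle locus and the order is r – b – h.

b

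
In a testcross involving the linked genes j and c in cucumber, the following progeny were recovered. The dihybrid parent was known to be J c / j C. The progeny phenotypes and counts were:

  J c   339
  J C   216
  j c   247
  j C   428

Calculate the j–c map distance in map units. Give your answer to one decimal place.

37.6 map units

The recombinant classes are J C and j c: 216 + 247 = 463.
Recombination frequency = 463/1230 = 0.3764 ≈ 37.6%, i.e. 37.6 map units.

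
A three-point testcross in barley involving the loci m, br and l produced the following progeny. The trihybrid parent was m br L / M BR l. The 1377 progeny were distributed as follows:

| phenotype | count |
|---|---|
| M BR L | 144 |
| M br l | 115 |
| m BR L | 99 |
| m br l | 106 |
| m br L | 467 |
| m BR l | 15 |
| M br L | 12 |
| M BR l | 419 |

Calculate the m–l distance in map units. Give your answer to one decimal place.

The two rarest classes, M br L and m BR l, are the double crossovers. Comparing them with the parentals, only the m allele has switched, so m is the middle locus and the order is l – m – br.
Crossovers in the l–m interval produce the single-crossover classes m br l and M BR L (106 + 144 = 250) plus the double crossovers (27).
RF(l–m) = (250 + 27) / 1377 = 277/1377 = 0.2012 → 20.1 map units.

20.1 map units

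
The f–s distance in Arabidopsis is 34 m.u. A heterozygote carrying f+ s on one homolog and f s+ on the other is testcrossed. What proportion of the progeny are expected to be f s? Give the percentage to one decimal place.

A map distance of 34 m.u. corresponds to a recombination frequency of 0.340.
The F1 is f+ s / f s+, so f s is a recombinant gamete class with expected frequency r/2 = 0.340/2 = 0.1700.
That is 0.1700 = 17.0% of the progeny.

17.0%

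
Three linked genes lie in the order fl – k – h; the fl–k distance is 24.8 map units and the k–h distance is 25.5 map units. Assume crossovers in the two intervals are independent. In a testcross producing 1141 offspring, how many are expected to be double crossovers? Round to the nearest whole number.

Map distances give recombination frequencies of 0.248 and 0.255 for the two intervals.
With no interference, expected double-crossover frequency = 0.248 × 0.255 = 0.06324.
Expected number = 0.06324 × 1141 = 72.16 ≈ 72.

72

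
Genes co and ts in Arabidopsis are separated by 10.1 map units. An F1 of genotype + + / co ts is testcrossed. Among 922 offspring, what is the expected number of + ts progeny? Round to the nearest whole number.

47

A map distance of 10.1 map units corresponds to a recombination frequency of 0.101.
The F1 is + + / co ts, so + ts is a recombinant gamete class with expected frequency r/2 = 0.101/2 = 0.0505.
Expected number = 0.0505 × 922 = 46.56 ≈ 47.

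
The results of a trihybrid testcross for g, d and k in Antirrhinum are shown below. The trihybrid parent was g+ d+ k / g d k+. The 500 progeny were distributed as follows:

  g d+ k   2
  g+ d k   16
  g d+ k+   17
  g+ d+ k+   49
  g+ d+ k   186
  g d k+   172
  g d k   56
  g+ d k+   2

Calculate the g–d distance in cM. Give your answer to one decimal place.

The two rarest classes, g d+ k and g+ d k+, are the double crossovers. Comparing them with the parentals, only the g allele has switched, so g is the middle locus and the order is k – g – d.
Crossovers in the g–d interval produce the single-crossover classes g+ d k and g d+ k+ (16 + 17 = 33) plus the double crossovers (4).
RF(g–d) = (33 + 4) / 500 = 37/500 = 0.0740 → 7.4 cM.

7.4 cM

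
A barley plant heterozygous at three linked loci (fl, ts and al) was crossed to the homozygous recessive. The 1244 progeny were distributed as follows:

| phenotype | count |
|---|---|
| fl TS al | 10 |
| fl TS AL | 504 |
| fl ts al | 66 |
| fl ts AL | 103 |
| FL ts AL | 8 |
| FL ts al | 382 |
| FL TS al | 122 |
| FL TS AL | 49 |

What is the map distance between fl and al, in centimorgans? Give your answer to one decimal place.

10.7 centimorgans

The two most frequent reciprocal classes, FL ts al and fl TS AL, are the parental types, so the F1 was FL ts al / fl TS AL.
The two rarest classes, FL ts AL and fl TS al, are the double crossovers. Comparing them with the parentals, only the al allele has switched, so al is the middle locus and the order is ts – al – fl.
Crossovers in the al–fl interval produce the single-crossover classes fl ts al and FL TS AL (66 + 49 = 115) plus the double crossovers (18).
RF(al–fl) = (115 + 18) / 1244 = 133/1244 = 0.1069 → 10.7 centimorgans.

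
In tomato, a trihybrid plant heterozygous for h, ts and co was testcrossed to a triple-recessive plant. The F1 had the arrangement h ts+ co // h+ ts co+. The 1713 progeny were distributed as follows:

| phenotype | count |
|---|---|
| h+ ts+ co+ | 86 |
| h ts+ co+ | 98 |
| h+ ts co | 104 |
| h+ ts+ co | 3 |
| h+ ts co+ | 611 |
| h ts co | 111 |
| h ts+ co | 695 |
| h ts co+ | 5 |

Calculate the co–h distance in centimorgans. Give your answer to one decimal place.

12.3 centimorgans

The two rarest classes, h+ ts+ co and h ts co+, are the double crossovers. Comparing them with the parentals, only the h allele has switched, so h is the middle locus and the order is co – h – ts.
Crossovers in the co–h interval produce the single-crossover classes h ts+ co+ and h+ ts co (98 + 104 = 202) plus the double crossovers (8).
RF(co–h) = (202 + 8) / 1713 = 210/1713 = 0.1226 → 12.3 centimorgans.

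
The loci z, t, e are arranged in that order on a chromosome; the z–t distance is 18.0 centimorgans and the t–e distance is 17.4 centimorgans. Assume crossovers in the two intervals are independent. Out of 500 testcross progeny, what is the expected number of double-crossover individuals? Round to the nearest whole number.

Map distances give recombination frequencies of 0.180 and 0.174 for the two intervals.
With no interference, expected double-crossover frequency = 0.180 × 0.174 = 0.03132.
Expected number = 0.03132 × 500 = 15.66 ≈ 16.

16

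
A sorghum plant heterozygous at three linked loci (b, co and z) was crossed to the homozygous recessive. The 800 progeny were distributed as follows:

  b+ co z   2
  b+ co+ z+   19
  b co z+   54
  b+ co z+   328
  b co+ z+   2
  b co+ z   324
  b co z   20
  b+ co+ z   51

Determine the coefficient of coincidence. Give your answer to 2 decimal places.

0.68

The two most frequent reciprocal classes, b co+ z and b+ co z+, are the parental types, so the F1 was b co+ z / b+ co z+.
The two rarest classes, b co+ z+ and b+ co z, are the double crossovers. Comparing them with the parentals, only the z allele has switched, so z is the middle locus and the order is co – z – b.
co–z: (39 + 4)/800 = 0.0537; z–b: (105 + 4)/800 = 0.1363.
Expected DCO frequency = 0.0537 × 0.1363 ≈ 0.00732; observed = 4/800 ≈ 0.00500.
Coefficient of coincidence = 0.00500/0.00732 ≈ 0.68.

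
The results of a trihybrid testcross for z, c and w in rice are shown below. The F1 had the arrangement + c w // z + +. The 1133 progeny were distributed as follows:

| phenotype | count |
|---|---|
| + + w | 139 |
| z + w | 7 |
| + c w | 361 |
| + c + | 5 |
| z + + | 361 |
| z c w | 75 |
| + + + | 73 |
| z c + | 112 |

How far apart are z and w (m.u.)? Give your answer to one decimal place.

The two rarest classes, + c + and z + w, are the double crossovers. Comparing them with the parentals, only the w allele has switched, so w is the middle locus and the order is c – w – z.
Crossovers in the w–z interval produce the single-crossover classes z c w and + + + (75 + 73 = 148) plus the double crossovers (12).
RF(w–z) = (148 + 12) / 1133 = 160/1133 = 0.1412 → 14.1 m.u.

14.1 m.u.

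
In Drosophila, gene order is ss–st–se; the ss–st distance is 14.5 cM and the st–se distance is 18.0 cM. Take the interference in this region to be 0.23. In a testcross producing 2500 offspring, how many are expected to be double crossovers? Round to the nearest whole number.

Map distances give recombination frequencies of 0.145 and 0.180 for the two intervals.
With interference 0.23 (so coincidence = 0.77), expected double-crossover frequency = 0.145 × 0.180 × 0.77 = 0.02010.
Expected number = 0.02010 × 2500 = 50.24 ≈ 50.

50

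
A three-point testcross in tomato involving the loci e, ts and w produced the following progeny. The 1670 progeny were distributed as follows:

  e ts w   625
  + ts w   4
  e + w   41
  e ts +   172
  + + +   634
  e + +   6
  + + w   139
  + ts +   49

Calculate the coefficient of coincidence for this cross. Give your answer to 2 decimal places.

0.52

The two most frequent reciprocal classes, + + + and e ts w, are the parental types, so the F1 was + + + / e ts w.
The two rarest classes, e + + and + ts w, are the double crossovers. Comparing them with the parentals, only the e allele has switched, so e is the middle locus and the order is ts – e – w.
ts–e: (90 + 10)/1670 = 0.0599; e–w: (311 + 10)/1670 = 0.1922.
Expected DCO frequency = 0.0599 × 0.1922 ≈ 0.01151; observed = 10/1670 ≈ 0.00599.
Coefficient of coincidence = 0.00599/0.01151 ≈ 0.52.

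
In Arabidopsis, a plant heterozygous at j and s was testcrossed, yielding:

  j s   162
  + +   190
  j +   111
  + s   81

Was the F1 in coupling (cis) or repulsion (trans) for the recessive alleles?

cis

The two most frequent classes are + + (190) and j s (162); these are the parental (non-recombinant) types.
So the F1 carried + + on one chromosome and j s on the other — the recessive alleles are on the same chromosome (cis / coupling).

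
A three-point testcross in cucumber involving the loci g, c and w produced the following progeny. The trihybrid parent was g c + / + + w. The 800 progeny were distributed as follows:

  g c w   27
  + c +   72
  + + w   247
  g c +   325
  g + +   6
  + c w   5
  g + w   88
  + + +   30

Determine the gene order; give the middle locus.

c

The two rarest classes, g + + and + c w, are the double crossovers. Comparing them with the parentals, only the c allele has switched, so c is the middle locus and the order is g – c – w.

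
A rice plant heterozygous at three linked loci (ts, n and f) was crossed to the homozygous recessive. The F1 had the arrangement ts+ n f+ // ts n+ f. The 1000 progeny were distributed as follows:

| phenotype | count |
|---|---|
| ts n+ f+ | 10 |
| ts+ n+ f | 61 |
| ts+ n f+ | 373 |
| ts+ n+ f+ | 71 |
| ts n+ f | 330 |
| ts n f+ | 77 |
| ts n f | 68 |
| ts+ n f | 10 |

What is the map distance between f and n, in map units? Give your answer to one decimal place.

The two rarest classes, ts+ n f and ts n+ f+, are the double crossovers. Comparing them with the parentals, only the f allele has switched, so f is the middle locus and the order is n – f – ts.
Crossovers in the n–f interval produce the single-crossover classes ts+ n+ f+ and ts n f (71 + 68 = 139) plus the double crossovers (20).
RF(n–f) = (139 + 20) / 1000 = 159/1000 = 0.1590 → 15.9 map units.

15.9 map units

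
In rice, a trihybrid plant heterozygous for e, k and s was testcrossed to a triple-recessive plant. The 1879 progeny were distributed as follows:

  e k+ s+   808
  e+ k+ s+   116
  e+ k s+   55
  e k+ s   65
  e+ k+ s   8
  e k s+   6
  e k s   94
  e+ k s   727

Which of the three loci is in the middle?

The two most frequent reciprocal classes, e k+ s+ and e+ k s, are the parental types, so the F1 was e k+ s+ / e+ k s.
The two rarest classes, e k s+ and e+ k+ s, are the double crossovers. Comparing them with the parentals, only the k allele has switched, so k is the middle locus and the order is s – k – e.

k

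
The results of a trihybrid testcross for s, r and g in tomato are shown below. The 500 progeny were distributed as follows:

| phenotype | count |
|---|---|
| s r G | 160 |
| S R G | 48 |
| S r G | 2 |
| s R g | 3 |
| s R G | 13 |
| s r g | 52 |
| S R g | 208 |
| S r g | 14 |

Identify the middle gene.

The two most frequent reciprocal classes, S R g and s r G, are the parental types, so the F1 was S R g / s r G.
The two rarest classes, s R g and S r G, are the double crossovers. Comparing them with the parentals, only the s allele has switched, so s is the middle locus and the order is g – s – r.

s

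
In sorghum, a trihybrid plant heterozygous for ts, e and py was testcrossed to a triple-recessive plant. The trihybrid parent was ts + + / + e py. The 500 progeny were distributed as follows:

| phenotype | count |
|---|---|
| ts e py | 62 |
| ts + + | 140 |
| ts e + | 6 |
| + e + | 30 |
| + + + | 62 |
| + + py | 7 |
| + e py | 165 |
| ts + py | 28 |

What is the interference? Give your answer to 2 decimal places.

The two rarest classes, ts e + and + + py, are the double crossovers. Comparing them with the parentals, only the e allele has switched, so e is the middle locus and the order is ts – e – py.
ts–e: (124 + 13)/500 = 0.2740; e–py: (58 + 13)/500 = 0.1420.
Expected DCO frequency = 0.2740 × 0.1420 ≈ 0.03891; observed = 13/500 ≈ 0.02600.
Coefficient of coincidence = 0.02600/0.03891 ≈ 0.67; interference = 1 − 0.67 = 0.33.

0.33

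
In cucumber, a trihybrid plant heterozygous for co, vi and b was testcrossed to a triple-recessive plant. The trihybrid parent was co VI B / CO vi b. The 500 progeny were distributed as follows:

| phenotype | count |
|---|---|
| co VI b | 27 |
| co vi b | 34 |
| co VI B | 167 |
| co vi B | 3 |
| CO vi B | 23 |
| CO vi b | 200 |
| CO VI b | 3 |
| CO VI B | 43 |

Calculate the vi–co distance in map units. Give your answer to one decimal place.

The two rarest classes, co vi B and CO VI b, are the double crossovers. Comparing them with the parentals, only the vi allele has switched, so vi is the middle locus and the order is b – vi – co.
Crossovers in the vi–co interval produce the single-crossover classes CO VI B and co vi b (43 + 34 = 77) plus the double crossovers (6).
RF(vi–co) = (77 + 6) / 500 = 83/500 = 0.1660 → 16.6 map units.

16.6 map units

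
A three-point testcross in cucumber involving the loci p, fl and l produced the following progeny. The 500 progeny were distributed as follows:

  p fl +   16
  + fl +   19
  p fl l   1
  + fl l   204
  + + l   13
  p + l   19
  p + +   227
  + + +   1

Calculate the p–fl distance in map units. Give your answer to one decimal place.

The two most frequent reciprocal classes, + fl l and p + +, are the parental types, so the F1 was + fl l / p + +.
The two rarest classes, p fl l and + + +, are the double crossovers. Comparing them with the parentals, only the p allele has switched, so p is the middle locus and the order is fl – p – l.
Crossovers in the fl–p interval produce the single-crossover classes + + l and p fl + (13 + 16 = 29) plus the double crossovers (2).
RF(fl–p) = (29 + 2) / 500 = 31/500 = 0.0620 → 6.2 map units.

6.2 map units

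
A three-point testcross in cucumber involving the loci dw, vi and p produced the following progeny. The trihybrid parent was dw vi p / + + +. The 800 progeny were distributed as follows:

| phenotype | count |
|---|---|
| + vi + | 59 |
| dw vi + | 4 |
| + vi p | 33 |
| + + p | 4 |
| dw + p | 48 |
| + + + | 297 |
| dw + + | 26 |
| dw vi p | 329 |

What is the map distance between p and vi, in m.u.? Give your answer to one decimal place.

14.4 m.u.

The two rarest classes, dw vi + and + + p, are the double crossovers. Comparing them with the parentals, only the p allele has switched, so p is the middle locus and the order is dw – p – vi.
Crossovers in the p–vi interval produce the single-crossover classes dw + p and + vi + (48 + 59 = 107) plus the double crossovers (8).
RF(p–vi) = (107 + 8) / 800 = 115/800 = 0.1437 → 14.4 m.u.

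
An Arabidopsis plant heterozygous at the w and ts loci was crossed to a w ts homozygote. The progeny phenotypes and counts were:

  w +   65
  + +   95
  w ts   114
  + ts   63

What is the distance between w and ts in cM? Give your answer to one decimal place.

The two most frequent classes, + + (95) and w ts (114), are the parental types, so the F1 was + + / w ts.
The recombinant classes are + ts and w +: 63 + 65 = 128.
Recombination frequency = 128/337 = 0.3798 ≈ 38.0%, i.e. 38.0 cM.

38.0 cM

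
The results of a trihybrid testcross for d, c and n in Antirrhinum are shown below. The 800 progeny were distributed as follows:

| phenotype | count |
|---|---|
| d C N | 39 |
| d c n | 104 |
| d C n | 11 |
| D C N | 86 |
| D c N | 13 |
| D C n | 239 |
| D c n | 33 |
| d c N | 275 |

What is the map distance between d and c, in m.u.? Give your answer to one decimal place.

The two most frequent reciprocal classes, D C n and d c N, are the parental types, so the F1 was D C n / d c N.
The two rarest classes, d C n and D c N, are the double crossovers. Comparing them with the parentals, only the d allele has switched, so d is the middle locus and the order is c – d – n.
Crossovers in the c–d interval produce the single-crossover classes D c n and d C N (33 + 39 = 72) plus the double crossovers (24).
RF(c–d) = (72 + 24) / 800 = 96/800 = 0.1200 → 12.0 m.u.

12.0 m.u.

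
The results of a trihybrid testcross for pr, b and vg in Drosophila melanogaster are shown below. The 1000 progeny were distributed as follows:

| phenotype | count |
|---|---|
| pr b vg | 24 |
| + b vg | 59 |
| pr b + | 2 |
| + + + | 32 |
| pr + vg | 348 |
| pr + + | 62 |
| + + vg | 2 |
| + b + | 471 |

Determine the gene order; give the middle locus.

pr

The two most frequent reciprocal classes, pr + vg and + b +, are the parental types, so the F1 was pr + vg / + b +.
The two rarest classes, + + vg and pr b +, are the double crossovers. Comparing them with the parentals, only the pr allele has switched, so pr is the middle locus and the order is vg – pr – b.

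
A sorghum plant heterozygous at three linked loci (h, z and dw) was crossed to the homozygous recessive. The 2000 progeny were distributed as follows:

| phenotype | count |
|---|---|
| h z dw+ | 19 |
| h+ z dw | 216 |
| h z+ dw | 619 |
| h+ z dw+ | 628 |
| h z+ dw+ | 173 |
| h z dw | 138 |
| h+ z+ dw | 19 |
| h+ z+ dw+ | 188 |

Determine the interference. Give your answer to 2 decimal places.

0.51

The two most frequent reciprocal classes, h+ z dw+ and h z+ dw, are the parental types, so the F1 was h+ z dw+ / h z+ dw.
The two rarest classes, h z dw+ and h+ z+ dw, are the double crossovers. Comparing them with the parentals, only the h allele has switched, so h is the middle locus and the order is z – h – dw.
z–h: (326 + 38)/2000 = 0.1820; h–dw: (389 + 38)/2000 = 0.2135.
Expected DCO frequency = 0.1820 × 0.2135 ≈ 0.03886; observed = 38/2000 ≈ 0.01900.
Coefficient of coincidence = 0.01900/0.03886 ≈ 0.49; interference = 1 − 0.49 = 0.51.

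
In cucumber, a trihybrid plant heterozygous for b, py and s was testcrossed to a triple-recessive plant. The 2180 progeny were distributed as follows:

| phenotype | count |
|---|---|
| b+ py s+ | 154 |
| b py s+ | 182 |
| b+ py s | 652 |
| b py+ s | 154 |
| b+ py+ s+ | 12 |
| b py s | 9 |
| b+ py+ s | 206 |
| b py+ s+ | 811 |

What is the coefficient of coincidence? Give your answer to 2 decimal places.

The two most frequent reciprocal classes, b+ py s and b py+ s+, are the parental types, so the F1 was b+ py s / b py+ s+.
The two rarest classes, b py s and b+ py+ s+, are the double crossovers. Comparing them with the parentals, only the b allele has switched, so b is the middle locus and the order is s – b – py.
s–b: (308 + 21)/2180 = 0.1509; b–py: (388 + 21)/2180 = 0.1876.
Expected DCO frequency = 0.1509 × 0.1876 ≈ 0.02831; observed = 21/2180 ≈ 0.00963.
Coefficient of coincidence = 0.00963/0.02831 ≈ 0.34.

0.34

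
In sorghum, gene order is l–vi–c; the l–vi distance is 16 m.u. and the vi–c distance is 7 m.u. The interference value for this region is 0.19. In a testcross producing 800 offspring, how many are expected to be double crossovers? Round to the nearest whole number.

7

Map distances give recombination frequencies of 0.160 and 0.070 for the two intervals.
With interference 0.19 (so coincidence = 0.81), expected double-crossover frequency = 0.160 × 0.070 × 0.81 = 0.00907.
Expected number = 0.00907 × 800 = 7.26 ≈ 7.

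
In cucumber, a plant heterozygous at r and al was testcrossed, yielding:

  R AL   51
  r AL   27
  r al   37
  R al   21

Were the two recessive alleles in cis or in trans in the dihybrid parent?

cis

The two most frequent classes are R AL (51) and r al (37); these are the parental (non-recombinant) types.
So the F1 carried R AL on one chromosome and r al on the other — the recessive alleles are on the same chromosome (cis / coupling).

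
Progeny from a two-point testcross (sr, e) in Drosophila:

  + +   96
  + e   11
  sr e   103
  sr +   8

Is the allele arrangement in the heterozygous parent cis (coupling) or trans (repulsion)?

The two most frequent classes are + + (96) and sr e (103); these are the parental (non-recombinant) types.
So the F1 carried + + on one chromosome and sr e on the other — the recessive alleles are on the same chromosome (cis / coupling).

cis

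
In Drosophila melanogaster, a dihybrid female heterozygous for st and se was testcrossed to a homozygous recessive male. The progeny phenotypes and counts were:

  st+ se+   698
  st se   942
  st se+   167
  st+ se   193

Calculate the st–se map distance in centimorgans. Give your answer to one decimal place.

The two most frequent classes, st+ se+ (698) and st se (942), are the parental types, so the F1 was st+ se+ / st se.
The recombinant classes are st+ se and st se+: 193 + 167 = 360.
Recombination frequency = 360/2000 = 0.1800 ≈ 18.0%, i.e. 18.0 centimorgans.

18.0 centimorgans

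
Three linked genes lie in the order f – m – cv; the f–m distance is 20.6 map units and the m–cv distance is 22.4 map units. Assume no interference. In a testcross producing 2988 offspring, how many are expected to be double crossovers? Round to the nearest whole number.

138

Map distances give recombination frequencies of 0.206 and 0.224 for the two intervals.
With no interference, expected double-crossover frequency = 0.206 × 0.224 = 0.04614.
Expected number = 0.04614 × 2988 = 137.88 ≈ 138.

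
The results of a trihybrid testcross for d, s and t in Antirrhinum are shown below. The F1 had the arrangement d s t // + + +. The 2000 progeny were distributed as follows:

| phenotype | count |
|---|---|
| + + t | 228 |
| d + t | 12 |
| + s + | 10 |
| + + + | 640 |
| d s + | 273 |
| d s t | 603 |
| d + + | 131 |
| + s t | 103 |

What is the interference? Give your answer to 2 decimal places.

The two rarest classes, d + t and + s +, are the double crossovers. Comparing them with the parentals, only the s allele has switched, so s is the middle locus and the order is t – s – d.
t–s: (501 + 22)/2000 = 0.2615; s–d: (234 + 22)/2000 = 0.1280.
Expected DCO frequency = 0.2615 × 0.1280 ≈ 0.03347; observed = 22/2000 ≈ 0.01100.
Coefficient of coincidence = 0.01100/0.03347 ≈ 0.33; interference = 1 − 0.33 = 0.67.

0.67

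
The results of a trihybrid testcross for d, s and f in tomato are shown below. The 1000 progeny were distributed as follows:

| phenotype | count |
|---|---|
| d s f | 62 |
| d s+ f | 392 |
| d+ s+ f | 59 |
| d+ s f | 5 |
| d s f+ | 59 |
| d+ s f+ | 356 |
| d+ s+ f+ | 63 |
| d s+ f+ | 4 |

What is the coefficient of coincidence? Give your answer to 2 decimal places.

The two most frequent reciprocal classes, d s+ f and d+ s f+, are the parental types, so the F1 was d s+ f / d+ s f+.
The two rarest classes, d s+ f+ and d+ s f, are the double crossovers. Comparing them with the parentals, only the f allele has switched, so f is the middle locus and the order is s – f – d.
s–f: (125 + 9)/1000 = 0.1340; f–d: (118 + 9)/1000 = 0.1270.
Expected DCO frequency = 0.1340 × 0.1270 ≈ 0.01702; observed = 9/1000 ≈ 0.00900.
Coefficient of coincidence = 0.00900/0.01702 ≈ 0.53.

0.53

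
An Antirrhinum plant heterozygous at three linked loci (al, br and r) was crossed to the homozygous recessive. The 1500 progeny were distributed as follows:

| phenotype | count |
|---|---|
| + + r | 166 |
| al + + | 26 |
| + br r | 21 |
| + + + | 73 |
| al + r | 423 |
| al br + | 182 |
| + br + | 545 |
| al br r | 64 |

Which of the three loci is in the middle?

The two most frequent reciprocal classes, + br + and al + r, are the parental types, so the F1 was + br + / al + r.
The two rarest classes, + br r and al + +, are the double crossovers. Comparing them with the parentals, only the r allele has switched, so r is the middle locus and the order is br – r – al.

r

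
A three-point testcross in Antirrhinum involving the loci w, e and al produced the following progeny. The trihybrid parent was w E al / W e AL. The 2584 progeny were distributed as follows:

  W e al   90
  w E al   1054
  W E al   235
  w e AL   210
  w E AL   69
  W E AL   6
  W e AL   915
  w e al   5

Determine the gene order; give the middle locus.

e

The two rarest classes, w e al and W E AL, are the double crossovers. Comparing them with the parentals, only the e allele has switched, so e is the middle locus and the order is al – e – w.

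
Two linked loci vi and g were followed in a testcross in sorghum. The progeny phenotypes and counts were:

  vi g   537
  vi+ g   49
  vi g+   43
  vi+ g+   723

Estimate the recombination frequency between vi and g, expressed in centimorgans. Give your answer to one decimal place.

6.8 centimorgans

The two most frequent classes, vi+ g+ (723) and vi g (537), are the parental types, so the F1 was vi+ g+ / vi g.
The recombinant classes are vi+ g and vi g+: 49 + 43 = 92.
Recombination frequency = 92/1352 = 0.0680 ≈ 6.8%, i.e. 6.8 centimorgans.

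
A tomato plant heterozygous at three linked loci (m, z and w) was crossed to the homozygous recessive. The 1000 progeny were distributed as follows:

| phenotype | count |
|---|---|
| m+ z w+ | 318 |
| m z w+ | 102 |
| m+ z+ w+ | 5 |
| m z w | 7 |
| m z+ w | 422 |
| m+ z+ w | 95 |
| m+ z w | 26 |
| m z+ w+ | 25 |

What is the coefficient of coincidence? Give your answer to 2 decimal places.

0.91

The two most frequent reciprocal classes, m+ z w+ and m z+ w, are the parental types, so the F1 was m+ z w+ / m z+ w.
The two rarest classes, m+ z+ w+ and m z w, are the double crossovers. Comparing them with the parentals, only the z allele has switched, so z is the middle locus and the order is w – z – m.
w–z: (51 + 12)/1000 = 0.0630; z–m: (197 + 12)/1000 = 0.2090.
Expected DCO frequency = 0.0630 × 0.2090 ≈ 0.01317; observed = 12/1000 ≈ 0.01200.
Coefficient of coincidence = 0.01200/0.01317 ≈ 0.91.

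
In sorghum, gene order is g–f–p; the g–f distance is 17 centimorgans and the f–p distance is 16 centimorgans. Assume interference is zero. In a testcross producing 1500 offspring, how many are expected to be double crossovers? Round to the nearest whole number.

41

Map distances give recombination frequencies of 0.170 and 0.160 for the two intervals.
With no interference, expected double-crossover frequency = 0.170 × 0.160 = 0.02720.
Expected number = 0.02720 × 1500 = 40.80 ≈ 41.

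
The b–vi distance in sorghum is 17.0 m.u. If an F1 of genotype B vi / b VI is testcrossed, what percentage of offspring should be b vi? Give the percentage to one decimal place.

A map distance of 17.0 m.u. corresponds to a recombination frequency of 0.170.
The F1 is B vi / b VI, so b vi is a recombinant gamete class with expected frequency r/2 = 0.170/2 = 0.0850.
That is 0.0850 = 8.5% of the progeny.

8.5%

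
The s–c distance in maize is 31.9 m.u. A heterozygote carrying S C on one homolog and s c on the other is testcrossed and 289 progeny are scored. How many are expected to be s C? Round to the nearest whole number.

A map distance of 31.9 m.u. corresponds to a recombination frequency of 0.319.
The F1 is S C / s c, so s C is a recombinant gamete class with expected frequency r/2 = 0.319/2 = 0.1595.
Expected number = 0.1595 × 289 = 46.10 ≈ 46.

46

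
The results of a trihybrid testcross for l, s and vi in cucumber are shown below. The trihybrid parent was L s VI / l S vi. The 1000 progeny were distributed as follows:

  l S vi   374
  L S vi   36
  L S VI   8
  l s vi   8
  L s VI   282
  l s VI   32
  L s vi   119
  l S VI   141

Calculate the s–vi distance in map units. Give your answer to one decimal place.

27.6 map units

The two rarest classes, L S VI and l s vi, are the double crossovers. Comparing them with the parentals, only the s allele has switched, so s is the middle locus and the order is vi – s – l.
Crossovers in the vi–s interval produce the single-crossover classes L s vi and l S VI (119 + 141 = 260) plus the double crossovers (16).
RF(vi–s) = (260 + 16) / 1000 = 276/1000 = 0.2760 → 27.6 map units.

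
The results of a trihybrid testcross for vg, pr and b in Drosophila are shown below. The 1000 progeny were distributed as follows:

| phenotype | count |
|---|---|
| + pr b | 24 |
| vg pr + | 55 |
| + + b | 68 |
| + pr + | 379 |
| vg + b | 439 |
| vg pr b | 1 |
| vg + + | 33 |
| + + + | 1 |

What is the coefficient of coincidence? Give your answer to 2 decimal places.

The two most frequent reciprocal classes, vg + b and + pr +, are the parental types, so the F1 was vg + b / + pr +.
The two rarest classes, vg pr b and + + +, are the double crossovers. Comparing them with the parentals, only the pr allele has switched, so pr is the middle locus and the order is vg – pr – b.
vg–pr: (123 + 2)/1000 = 0.1250; pr–b: (57 + 2)/1000 = 0.0590.
Expected DCO frequency = 0.1250 × 0.0590 ≈ 0.00737; observed = 2/1000 ≈ 0.00200.
Coefficient of coincidence = 0.00200/0.00737 ≈ 0.27.

0.27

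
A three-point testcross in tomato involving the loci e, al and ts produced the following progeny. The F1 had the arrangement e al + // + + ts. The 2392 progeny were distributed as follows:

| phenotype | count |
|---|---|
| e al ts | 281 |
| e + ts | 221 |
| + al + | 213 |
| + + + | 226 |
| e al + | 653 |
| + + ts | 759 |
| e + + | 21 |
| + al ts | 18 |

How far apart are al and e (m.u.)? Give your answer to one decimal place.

The two rarest classes, e + + and + al ts, are the double crossovers. Comparing them with the parentals, only the al allele has switched, so al is the middle locus and the order is ts – al – e.
Crossovers in the al–e interval produce the single-crossover classes + al + and e + ts (213 + 221 = 434) plus the double crossovers (39).
RF(al–e) = (434 + 39) / 2392 = 473/2392 = 0.1977 → 19.8 m.u.

19.8 m.u.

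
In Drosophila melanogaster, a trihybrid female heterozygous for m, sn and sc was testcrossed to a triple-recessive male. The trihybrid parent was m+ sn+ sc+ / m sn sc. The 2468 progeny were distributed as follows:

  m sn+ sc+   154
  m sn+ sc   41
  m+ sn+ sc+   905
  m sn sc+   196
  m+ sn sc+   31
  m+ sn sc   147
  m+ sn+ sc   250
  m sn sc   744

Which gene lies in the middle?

sn

The two rarest classes, m+ sn sc+ and m sn+ sc, are the double crossovers. Comparing them with the parentals, only the sn allele has switched, so sn is the middle locus and the order is sc – sn – m.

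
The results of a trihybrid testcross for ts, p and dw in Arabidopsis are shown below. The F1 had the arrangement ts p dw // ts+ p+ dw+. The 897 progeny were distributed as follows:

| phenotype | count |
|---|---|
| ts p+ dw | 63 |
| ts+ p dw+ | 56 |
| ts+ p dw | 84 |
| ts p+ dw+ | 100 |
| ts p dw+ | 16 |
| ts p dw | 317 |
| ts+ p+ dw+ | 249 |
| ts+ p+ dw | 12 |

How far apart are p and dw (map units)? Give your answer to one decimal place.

16.4 map units

The two rarest classes, ts p dw+ and ts+ p+ dw, are the double crossovers. Comparing them with the parentals, only the dw allele has switched, so dw is the middle locus and the order is ts – dw – p.
Crossovers in the dw–p interval produce the single-crossover classes ts p+ dw and ts+ p dw+ (63 + 56 = 119) plus the double crossovers (28).
RF(dw–p) = (119 + 28) / 897 = 147/897 = 0.1639 → 16.4 map units.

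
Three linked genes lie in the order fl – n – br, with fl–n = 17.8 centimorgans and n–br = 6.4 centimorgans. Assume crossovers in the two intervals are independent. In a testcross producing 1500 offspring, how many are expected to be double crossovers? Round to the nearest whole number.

Map distances give recombination frequencies of 0.178 and 0.064 for the two intervals.
With no interference, expected double-crossover frequency = 0.178 × 0.064 = 0.01139.
Expected number = 0.01139 × 1500 = 17.09 ≈ 17.

17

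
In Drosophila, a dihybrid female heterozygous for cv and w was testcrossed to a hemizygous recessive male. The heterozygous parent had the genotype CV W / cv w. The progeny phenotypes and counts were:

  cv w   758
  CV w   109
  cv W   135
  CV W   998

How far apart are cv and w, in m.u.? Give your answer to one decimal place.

The recombinant classes are CV w and cv W: 109 + 135 = 244.
Recombination frequency = 244/2000 = 0.1220 ≈ 12.2%, i.e. 12.2 m.u.

12.2 m.u.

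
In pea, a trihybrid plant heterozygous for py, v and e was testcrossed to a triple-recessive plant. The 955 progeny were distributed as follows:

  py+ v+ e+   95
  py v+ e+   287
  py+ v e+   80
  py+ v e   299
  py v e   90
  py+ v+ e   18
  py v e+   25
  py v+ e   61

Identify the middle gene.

The two most frequent reciprocal classes, py+ v e and py v+ e+, are the parental types, so the F1 was py+ v e / py v+ e+.
The two rarest classes, py+ v+ e and py v e+, are the double crossovers. Comparing them with the parentals, only the v allele has switched, so v is the middle locus and the order is e – v – py.

v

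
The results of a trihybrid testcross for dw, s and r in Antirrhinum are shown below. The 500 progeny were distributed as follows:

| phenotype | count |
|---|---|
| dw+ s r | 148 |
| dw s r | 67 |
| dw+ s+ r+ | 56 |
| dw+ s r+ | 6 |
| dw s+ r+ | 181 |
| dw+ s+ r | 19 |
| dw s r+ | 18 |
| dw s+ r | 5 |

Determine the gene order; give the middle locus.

The two most frequent reciprocal classes, dw+ s r and dw s+ r+, are the parental types, so the F1 was dw+ s r / dw s+ r+.
The two rarest classes, dw+ s r+ and dw s+ r, are the double crossovers. Comparing them with the parentals, only the r allele has switched, so r is the middle locus and the order is s – r – dw.

r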